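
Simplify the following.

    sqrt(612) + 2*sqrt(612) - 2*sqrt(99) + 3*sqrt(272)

sqrt(612) = 6*sqrt(17); 2*sqrt(612) = 12*sqrt(17); 2*sqrt(99) = 6*sqrt(11); 3*sqrt(272) = 12*sqrt(17)

-6*sqrt(11) + 30*sqrt(17)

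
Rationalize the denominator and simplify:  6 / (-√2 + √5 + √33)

Group as (√5 + √33) - √2; multiply by (√5 + √33) + √2, then rationalise the remaining surd.

(-15*√5 - √330 + 18*√2 + 13*√33)/53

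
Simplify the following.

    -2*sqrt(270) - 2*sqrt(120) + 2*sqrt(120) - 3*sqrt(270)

-15*sqrt(30)

2*sqrt(270) = 6*sqrt(30); 2*sqrt(120) = 4*sqrt(30); 2*sqrt(120) = 4*sqrt(30); 3*sqrt(270) = 9*sqrt(30)
Combine: (-6 - 4 + 4 - 9)·sqrt(30) = -15*sqrt(30)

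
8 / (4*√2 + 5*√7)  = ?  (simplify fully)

Multiply numerator and denominator by -5*√7 + 4*√2.
Denominator becomes -143; numerator becomes -40*√7 + 32*√2.

(-32*√2 + 40*√7)/143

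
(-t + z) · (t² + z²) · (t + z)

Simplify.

-t⁴ + z⁴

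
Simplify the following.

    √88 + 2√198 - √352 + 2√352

√88 = 2*√22; 2√198 = 6*√22; √352 = 4*√22; 2√352 = 8*√22
Combine: (2 + 6 - 4 + 8)·√22 = 12*√22

12*√22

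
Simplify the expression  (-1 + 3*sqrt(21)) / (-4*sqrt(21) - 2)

Multiply numerator and denominator by -2 + 4*sqrt(21).
Denominator becomes -332; numerator becomes -10*sqrt(21) + 254.

(-127 + 5*sqrt(21))/166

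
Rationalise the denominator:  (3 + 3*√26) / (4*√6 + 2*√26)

(-12*√39 - 6*√6 + 3*√26 + 78)/4

Multiply numerator and denominator by -4*√6 + 2*√26.
Denominator becomes 8; numerator becomes -24*√39 - 12*√6 + 6*√26 + 156.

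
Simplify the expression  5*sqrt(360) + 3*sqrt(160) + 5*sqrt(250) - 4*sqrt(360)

43*sqrt(10)

5*sqrt(360) = 30*sqrt(10); 3*sqrt(160) = 12*sqrt(10); 5*sqrt(250) = 25*sqrt(10); 4*sqrt(360) = 24*sqrt(10)
Combine: (30 + 12 + 25 - 24)·sqrt(10) = 43*sqrt(10)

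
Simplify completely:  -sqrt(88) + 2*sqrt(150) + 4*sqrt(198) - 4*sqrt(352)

-6*sqrt(22) + 10*sqrt(6)

sqrt(88) = 2*sqrt(22); 2*sqrt(150) = 10*sqrt(6); 4*sqrt(198) = 12*sqrt(22); 4*sqrt(352) = 16*sqrt(22)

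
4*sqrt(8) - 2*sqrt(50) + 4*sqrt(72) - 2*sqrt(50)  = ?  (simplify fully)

12*sqrt(2)

4*sqrt(8) = 8*sqrt(2); 2*sqrt(50) = 10*sqrt(2); 4*sqrt(72) = 24*sqrt(2); 2*sqrt(50) = 10*sqrt(2)
Combine: (8 - 10 + 24 - 10)·sqrt(2) = 12*sqrt(2)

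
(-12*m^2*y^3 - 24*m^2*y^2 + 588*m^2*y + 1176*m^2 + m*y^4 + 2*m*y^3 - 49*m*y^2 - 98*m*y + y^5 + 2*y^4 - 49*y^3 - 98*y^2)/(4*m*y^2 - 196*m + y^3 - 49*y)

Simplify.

Factor: -12*m^2*y^3 - 24*m^2*y^2 + 588*m^2*y + 1176*m^2 + m*y^4 + 2*m*y^3 - 49*m*y^2 - 98*m*y + y^5 + 2*y^4 - 49*y^3 - 98*y^2 = (4*m + y)*(y + 7)*(-3*m + y)*(y - 7)*(y + 2);  4*m*y^2 - 196*m + y^3 - 49*y = (y - 7)*(y + 7)*(4*m + y)
Cancel the common factors (y - 7), (y + 7), (4*m + y).

-3*m*y - 6*m + y^2 + 2*y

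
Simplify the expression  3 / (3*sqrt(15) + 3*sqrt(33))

(-sqrt(15) + sqrt(33))/18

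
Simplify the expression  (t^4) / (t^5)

1/t

Quotient: (t^-1)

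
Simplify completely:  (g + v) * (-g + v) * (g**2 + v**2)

Telescope via difference of squares: (v+g)(v-g) = -g**2 + v**2, then repeat with the next factor.

-g**4 + v**4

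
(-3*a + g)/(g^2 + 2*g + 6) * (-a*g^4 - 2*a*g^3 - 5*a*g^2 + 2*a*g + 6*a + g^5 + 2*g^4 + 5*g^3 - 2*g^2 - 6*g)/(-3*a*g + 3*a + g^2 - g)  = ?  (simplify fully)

-a*g - a + g^2 + g

Factor: -a*g^4 - 2*a*g^3 - 5*a*g^2 + 2*a*g + 6*a + g^5 + 2*g^4 + 5*g^3 - 2*g^2 - 6*g = (g - 1)*(g + 1)*(g^2 + 2*g + 6)*(-a + g);  -3*a*g + 3*a + g^2 - g = (-3*a + g)*(g - 1)
Cancel the common factors (g^2 + 2*g + 6), (-3*a + g), (g - 1).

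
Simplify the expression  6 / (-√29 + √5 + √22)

Group as (√5 + √22) - √29; multiply by (√5 + √22) + √29, then rationalise the remaining surd.

(3*√29 + 18*√22 + 69*√5 + 3*√3190)/109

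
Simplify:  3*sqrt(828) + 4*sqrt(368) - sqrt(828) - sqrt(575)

3*sqrt(828) = 18*sqrt(23); 4*sqrt(368) = 16*sqrt(23); sqrt(828) = 6*sqrt(23); sqrt(575) = 5*sqrt(23)
Combine: (18 + 16 - 6 - 5)·sqrt(23) = 23*sqrt(23)

23*sqrt(23)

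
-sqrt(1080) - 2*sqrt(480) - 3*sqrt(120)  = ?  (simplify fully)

-20*sqrt(30)

sqrt(1080) = 6*sqrt(30); 2*sqrt(480) = 8*sqrt(30); 3*sqrt(120) = 6*sqrt(30)
Combine: (-6 - 8 - 6)·sqrt(30) = -20*sqrt(30)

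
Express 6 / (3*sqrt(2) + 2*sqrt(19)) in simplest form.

(-9*sqrt(2) + 6*sqrt(19))/29

Multiply numerator and denominator by -2*sqrt(19) + 3*sqrt(2).
Denominator becomes -58; numerator becomes -12*sqrt(19) + 18*sqrt(2).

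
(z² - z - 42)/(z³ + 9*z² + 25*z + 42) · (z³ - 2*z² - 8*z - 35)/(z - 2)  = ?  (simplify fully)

(z² - 12*z + 35)/(z - 2)

Factor: z² - z - 42 = (z + 6)·(z - 7);  z³ + 9*z² + 25*z + 42 = (z + 6)·(z² + 3*z + 7);  z³ - 2*z² - 8*z - 35 = (z - 5)·(z² + 3*z + 7)
Cancel the common factors (z² + 3*z + 7), (z + 6).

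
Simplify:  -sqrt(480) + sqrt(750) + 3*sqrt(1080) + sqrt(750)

24*sqrt(30)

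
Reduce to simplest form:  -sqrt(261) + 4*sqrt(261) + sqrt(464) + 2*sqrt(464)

21*sqrt(29)

sqrt(261) = 3*sqrt(29); 4*sqrt(261) = 12*sqrt(29); sqrt(464) = 4*sqrt(29); 2*sqrt(464) = 8*sqrt(29)
Combine: (-3 + 12 + 4 + 8)·sqrt(29) = 21*sqrt(29)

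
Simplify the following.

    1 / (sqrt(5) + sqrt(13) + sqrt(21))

(-2*sqrt(1365) - 3*sqrt(21) + 13*sqrt(13) + 29*sqrt(5))/251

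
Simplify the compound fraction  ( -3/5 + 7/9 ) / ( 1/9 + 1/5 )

4/7

Numerator: -3/5 + 7/9 = 8/45
Denominator: 1/9 + 1/5 = 14/45
Divide: (8/45) · (45/14) = 4/7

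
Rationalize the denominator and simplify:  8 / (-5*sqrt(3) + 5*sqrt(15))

Multiply numerator and denominator by 5*sqrt(3) + 5*sqrt(15).
Denominator becomes 300; numerator becomes 40*sqrt(3) + 40*sqrt(15).

(2*sqrt(3) + 2*sqrt(15))/15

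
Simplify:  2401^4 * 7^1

2401^4 = 7^16; 7^1 = 7^1
Combine exponents: 7^17

7^17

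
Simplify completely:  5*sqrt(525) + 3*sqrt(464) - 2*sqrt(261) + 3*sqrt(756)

6*sqrt(29) + 43*sqrt(21)

5*sqrt(525) = 25*sqrt(21); 3*sqrt(464) = 12*sqrt(29); 2*sqrt(261) = 6*sqrt(29); 3*sqrt(756) = 18*sqrt(21)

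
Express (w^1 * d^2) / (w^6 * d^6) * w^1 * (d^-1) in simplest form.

1/(d^5*w^4)

Quotient: (w^-5) * (d^-4)
Multiply by w^1 * (d^-1): add exponents.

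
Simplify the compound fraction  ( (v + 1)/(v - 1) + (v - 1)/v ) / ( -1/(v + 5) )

Numerator: (v + 1)/(v - 1) + (v - 1)/v = (2*v² - v + 1)/(v² - v)
Denominator: -1/(v + 5) = -1/(v + 5)
Divide: ((2*v² - v + 1)/(v² - v)) · (-v - 5) = (-2*v³ - 9*v² + 4*v - 5)/(v² - v)

(-2*v³ - 9*v² + 4*v - 5)/(v² - v)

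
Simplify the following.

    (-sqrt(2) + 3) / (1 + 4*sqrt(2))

(-11 + 13*sqrt(2))/31

Multiply numerator and denominator by -4*sqrt(2) + 1.
Denominator becomes -31; numerator becomes -13*sqrt(2) + 11.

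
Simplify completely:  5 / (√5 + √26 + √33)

Group as (√5 + √26) + √33; multiply by (√5 + √26) - √33, then rationalise the remaining surd.

(-5*√4290 - 5*√33 + 30*√26 + 135*√5)/258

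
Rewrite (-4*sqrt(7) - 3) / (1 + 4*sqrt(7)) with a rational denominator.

Multiply numerator and denominator by -4*sqrt(7) + 1.
Denominator becomes -111; numerator becomes 8*sqrt(7) + 109.

(-109 - 8*sqrt(7))/111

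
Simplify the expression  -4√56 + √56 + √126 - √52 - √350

4√56 = 8*√14; √56 = 2*√14; √126 = 3*√14; √52 = 2*√13; √350 = 5*√14

-8*√14 - 2*√13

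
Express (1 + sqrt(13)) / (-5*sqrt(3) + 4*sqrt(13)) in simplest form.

(5*sqrt(3) + 4*sqrt(13) + 5*sqrt(39) + 52)/133

Multiply numerator and denominator by 5*sqrt(3) + 4*sqrt(13).
Denominator becomes 133; numerator becomes 5*sqrt(3) + 4*sqrt(13) + 5*sqrt(39) + 52.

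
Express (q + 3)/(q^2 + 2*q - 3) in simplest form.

Factor: q^2 + 2*q - 3 = (q + 3)*(q - 1)
Cancel the common factor (q + 3).

1/(q - 1)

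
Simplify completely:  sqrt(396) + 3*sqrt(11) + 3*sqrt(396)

sqrt(396) = 6*sqrt(11); 3*sqrt(11) = 3*sqrt(11); 3*sqrt(396) = 18*sqrt(11)
Combine: (6 + 3 + 18)·sqrt(11) = 27*sqrt(11)

27*sqrt(11)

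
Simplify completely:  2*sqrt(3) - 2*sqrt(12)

-2*sqrt(3)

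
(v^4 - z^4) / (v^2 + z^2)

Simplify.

v^2 - z^2

v^4 - z^4 factors as -(-v + z)*(v + z)*(v^2 + z^2).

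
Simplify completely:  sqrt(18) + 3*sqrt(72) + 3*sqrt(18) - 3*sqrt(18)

sqrt(18) = 3*sqrt(2); 3*sqrt(72) = 18*sqrt(2); 3*sqrt(18) = 9*sqrt(2); 3*sqrt(18) = 9*sqrt(2)
Combine: (3 + 18 + 9 - 9)·sqrt(2) = 21*sqrt(2)

21*sqrt(2)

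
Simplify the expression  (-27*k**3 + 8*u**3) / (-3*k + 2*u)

Apply the difference-of-cubes factorisation and cancel (-3*k + 2*u).

9*k**2 + 6*k*u + 4*u**2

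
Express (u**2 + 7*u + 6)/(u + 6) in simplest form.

u + 1

Factor: u**2 + 7*u + 6 = (u + 6)*(u + 1)
Cancel the common factor (u + 6).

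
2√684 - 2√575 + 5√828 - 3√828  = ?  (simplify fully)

2*√23 + 12*√19

2√684 = 12*√19; 2√575 = 10*√23; 5√828 = 30*√23; 3√828 = 18*√23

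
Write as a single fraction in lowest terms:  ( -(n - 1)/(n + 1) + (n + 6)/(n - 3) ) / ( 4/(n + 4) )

(11*n**2 + 47*n + 12)/(4*n**2 - 8*n - 12)

Numerator: -(n - 1)/(n + 1) + (n + 6)/(n - 3) = (11*n + 3)/(n**2 - 2*n - 3)
Denominator: 4/(n + 4) = 4/(n + 4)
Divide: ((11*n + 3)/(n**2 - 2*n - 3)) · (n/4 + 1) = (11*n**2 + 47*n + 12)/(4*n**2 - 8*n - 12)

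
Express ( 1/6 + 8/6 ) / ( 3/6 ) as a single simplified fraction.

3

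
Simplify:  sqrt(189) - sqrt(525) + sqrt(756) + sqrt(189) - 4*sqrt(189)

sqrt(189) = 3*sqrt(21); sqrt(525) = 5*sqrt(21); sqrt(756) = 6*sqrt(21); sqrt(189) = 3*sqrt(21); 4*sqrt(189) = 12*sqrt(21)
Combine: (3 - 5 + 6 + 3 - 12)·sqrt(21) = -5*sqrt(21)

-5*sqrt(21)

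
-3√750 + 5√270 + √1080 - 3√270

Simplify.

3√750 = 15*√30; 5√270 = 15*√30; √1080 = 6*√30; 3√270 = 9*√30
Combine: (-15 + 15 + 6 - 9)·√30 = -3*√30

-3*√30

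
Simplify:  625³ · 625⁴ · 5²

625³ = 5^12; 625⁴ = 5^16; 5² = 5^2
Combine exponents: 5^30

5^30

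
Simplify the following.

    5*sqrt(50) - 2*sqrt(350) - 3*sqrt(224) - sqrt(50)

5*sqrt(50) = 25*sqrt(2); 2*sqrt(350) = 10*sqrt(14); 3*sqrt(224) = 12*sqrt(14); sqrt(50) = 5*sqrt(2)

-22*sqrt(14) + 20*sqrt(2)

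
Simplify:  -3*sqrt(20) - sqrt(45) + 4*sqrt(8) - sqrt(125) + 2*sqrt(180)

3*sqrt(20) = 6*sqrt(5); sqrt(45) = 3*sqrt(5); 4*sqrt(8) = 8*sqrt(2); sqrt(125) = 5*sqrt(5); 2*sqrt(180) = 12*sqrt(5)

-2*sqrt(5) + 8*sqrt(2)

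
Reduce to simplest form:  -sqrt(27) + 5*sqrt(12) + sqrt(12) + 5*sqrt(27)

24*sqrt(3)

sqrt(27) = 3*sqrt(3); 5*sqrt(12) = 10*sqrt(3); sqrt(12) = 2*sqrt(3); 5*sqrt(27) = 15*sqrt(3)
Combine: (-3 + 10 + 2 + 15)·sqrt(3) = 24*sqrt(3)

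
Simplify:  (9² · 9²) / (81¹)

3^4

9² = 3^4; 9² = 3^4; 81¹ = 3^4
Combine exponents: 3^4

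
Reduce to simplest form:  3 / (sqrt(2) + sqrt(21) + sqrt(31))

Group as (sqrt(2) + sqrt(21)) + sqrt(31); multiply by (sqrt(2) + sqrt(21)) - sqrt(31), then rationalise the remaining surd.

(-3*sqrt(1302) - 12*sqrt(31) + 18*sqrt(21) + 75*sqrt(2))/52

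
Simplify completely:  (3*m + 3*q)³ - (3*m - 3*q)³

54*q*(3*m² + q²)

Binomially expand both and collect terms in (3*m), (3*q).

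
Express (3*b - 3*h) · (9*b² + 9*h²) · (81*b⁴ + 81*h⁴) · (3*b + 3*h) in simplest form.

Telescope via difference of squares: ((3*b)+(3*h))((3*b)-(3*h)) = 9*b² - 9*h², then repeat with the next factor.

6561*b⁸ - 6561*h⁸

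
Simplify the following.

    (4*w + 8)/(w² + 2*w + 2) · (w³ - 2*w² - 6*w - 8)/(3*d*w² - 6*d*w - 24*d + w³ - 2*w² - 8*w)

Factor: 4*w + 8 = 4·(w + 2);  w³ - 2*w² - 6*w - 8 = (w - 4)·(w² + 2*w + 2);  3*d*w² - 6*d*w - 24*d + w³ - 2*w² - 8*w = (w + 2)·(3*d + w)·(w - 4)
Cancel the common factors (w² + 2*w + 2), (w + 2), (w - 4).

4/(3*d + w)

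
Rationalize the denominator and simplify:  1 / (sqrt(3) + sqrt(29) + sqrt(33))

Group as (sqrt(3) + sqrt(33)) + sqrt(29); multiply by (sqrt(3) + sqrt(33)) - sqrt(29), then rationalise the remaining surd.

(-6*sqrt(319) - sqrt(33) + 7*sqrt(29) + 59*sqrt(3))/347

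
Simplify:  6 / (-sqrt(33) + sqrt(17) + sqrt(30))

Group as (sqrt(17) + sqrt(30)) - sqrt(33); multiply by (sqrt(17) + sqrt(30)) + sqrt(33), then rationalise the remaining surd.

(-21*sqrt(33) + 30*sqrt(30) + 69*sqrt(17) + 9*sqrt(1870))/461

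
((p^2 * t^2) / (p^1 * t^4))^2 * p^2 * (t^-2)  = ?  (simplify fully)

p^4/t^6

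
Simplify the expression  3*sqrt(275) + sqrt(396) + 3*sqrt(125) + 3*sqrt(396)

15*sqrt(5) + 39*sqrt(11)

3*sqrt(275) = 15*sqrt(11); sqrt(396) = 6*sqrt(11); 3*sqrt(125) = 15*sqrt(5); 3*sqrt(396) = 18*sqrt(11)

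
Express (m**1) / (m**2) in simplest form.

Quotient: (m**-1)

1/m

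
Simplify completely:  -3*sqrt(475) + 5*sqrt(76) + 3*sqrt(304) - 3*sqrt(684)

3*sqrt(475) = 15*sqrt(19); 5*sqrt(76) = 10*sqrt(19); 3*sqrt(304) = 12*sqrt(19); 3*sqrt(684) = 18*sqrt(19)
Combine: (-15 + 10 + 12 - 18)·sqrt(19) = -11*sqrt(19)

-11*sqrt(19)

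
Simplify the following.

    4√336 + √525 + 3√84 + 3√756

45*√21

4√336 = 16*√21; √525 = 5*√21; 3√84 = 6*√21; 3√756 = 18*√21
Combine: (16 + 5 + 6 + 18)·√21 = 45*√21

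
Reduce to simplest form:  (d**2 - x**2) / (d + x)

d - x

Difference of squares: factor out (d + x).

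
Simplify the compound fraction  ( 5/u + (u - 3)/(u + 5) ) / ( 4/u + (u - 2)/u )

(u^2 + 2*u + 25)/(u^2 + 7*u + 10)

Numerator: 5/u + (u - 3)/(u + 5) = (u^2 + 2*u + 25)/(u^2 + 5*u)
Denominator: 4/u + (u - 2)/u = (u + 2)/u
Divide: ((u^2 + 2*u + 25)/(u^2 + 5*u)) · (u/(u + 2)) = (u^2 + 2*u + 25)/(u^2 + 7*u + 10)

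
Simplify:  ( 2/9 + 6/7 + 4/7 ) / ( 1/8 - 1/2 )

-832/189

Numerator: 2/9 + 6/7 + 4/7 = 104/63
Denominator: 1/8 - 1/2 = -3/8
Divide: (104/63) · (-8/3) = -832/189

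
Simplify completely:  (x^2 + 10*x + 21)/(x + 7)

x + 3

Factor: x^2 + 10*x + 21 = (x + 7)*(x + 3)
Cancel the common factor (x + 7).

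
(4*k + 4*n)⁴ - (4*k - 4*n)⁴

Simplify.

2048*k*n*(k² + n²)

Write as f((4*k),(4*n)) - f((4*k),-(4*n)) and expand.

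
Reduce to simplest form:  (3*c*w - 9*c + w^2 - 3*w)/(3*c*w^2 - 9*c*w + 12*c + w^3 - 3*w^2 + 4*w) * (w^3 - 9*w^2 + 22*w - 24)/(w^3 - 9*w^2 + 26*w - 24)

Factor: 3*c*w - 9*c + w^2 - 3*w = (3*c + w)*(w - 3);  3*c*w^2 - 9*c*w + 12*c + w^3 - 3*w^2 + 4*w = (w^2 - 3*w + 4)*(3*c + w);  w^3 - 9*w^2 + 22*w - 24 = (w - 6)*(w^2 - 3*w + 4);  w^3 - 9*w^2 + 26*w - 24 = (w - 2)*(w - 4)*(w - 3)
Cancel the common factors (w^2 - 3*w + 4), (w - 3), (3*c + w).

(w - 6)/(w^2 - 6*w + 8)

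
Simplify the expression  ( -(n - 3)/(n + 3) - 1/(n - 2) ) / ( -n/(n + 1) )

Numerator: -(n - 3)/(n + 3) - 1/(n - 2) = (-n² + 4*n - 9)/(n² + n - 6)
Denominator: -n/(n + 1) = -n/(n + 1)
Divide: ((-n² + 4*n - 9)/(n² + n - 6)) · (-(n + 1)/n) = (n³ - 3*n² + 5*n + 9)/(n³ + n² - 6*n)

(n³ - 3*n² + 5*n + 9)/(n³ + n² - 6*n)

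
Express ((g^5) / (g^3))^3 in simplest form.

Inside the bracket: g^2
Raise to the power 3: g^6

g^6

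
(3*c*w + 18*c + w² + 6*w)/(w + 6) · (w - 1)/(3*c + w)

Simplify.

Factor: 3*c*w + 18*c + w² + 6*w = (3*c + w)·(w + 6)
Cancel the common factors (3*c + w), (w + 6).

w - 1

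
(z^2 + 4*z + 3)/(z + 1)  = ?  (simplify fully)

Factor: z^2 + 4*z + 3 = (z + 1)*(z + 3)
Cancel the common factor (z + 1).

z + 3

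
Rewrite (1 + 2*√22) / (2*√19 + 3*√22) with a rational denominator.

(-4*√418 - 2*√19 + 3*√22 + 132)/122

Multiply numerator and denominator by -2*√19 + 3*√22.
Denominator becomes 122; numerator becomes -4*√418 - 2*√19 + 3*√22 + 132.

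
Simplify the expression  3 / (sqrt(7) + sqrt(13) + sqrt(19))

Group as (sqrt(13) + sqrt(19)) + sqrt(7); multiply by (sqrt(13) + sqrt(19)) - sqrt(7), then rationalise the remaining surd.

(-2*sqrt(1729) + sqrt(19) + 13*sqrt(13) + 25*sqrt(7))/121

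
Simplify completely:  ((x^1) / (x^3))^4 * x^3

Inside the bracket: (x^-2)
Raise to the power 4: (x^-8)
Multiply by x^3: add exponents.

x^(-5)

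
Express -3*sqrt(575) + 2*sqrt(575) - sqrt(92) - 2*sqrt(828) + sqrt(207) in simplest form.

3*sqrt(575) = 15*sqrt(23); 2*sqrt(575) = 10*sqrt(23); sqrt(92) = 2*sqrt(23); 2*sqrt(828) = 12*sqrt(23); sqrt(207) = 3*sqrt(23)
Combine: (-15 + 10 - 2 - 12 + 3)·sqrt(23) = -16*sqrt(23)

-16*sqrt(23)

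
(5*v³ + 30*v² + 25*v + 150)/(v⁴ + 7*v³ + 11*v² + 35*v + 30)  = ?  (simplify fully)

5/(v + 1)

Factor: 5*v³ + 30*v² + 25*v + 150 = 5·(v² + 5)·(v + 6);  v⁴ + 7*v³ + 11*v² + 35*v + 30 = (v + 1)·(v + 6)·(v² + 5)
Cancel the common factors (v² + 5), (v + 6).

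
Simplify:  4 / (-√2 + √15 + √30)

(-68*√15 - 240 + 172*√2 + 52*√30)/49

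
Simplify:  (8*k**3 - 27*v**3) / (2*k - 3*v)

4*k**2 + 6*k*v + 9*v**2

Apply the difference-of-cubes factorisation and cancel (2*k - 3*v).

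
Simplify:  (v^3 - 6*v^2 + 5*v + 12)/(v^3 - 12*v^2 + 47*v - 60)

(v + 1)/(v - 5)

Factor: v^3 - 6*v^2 + 5*v + 12 = (v - 4)*(v + 1)*(v - 3);  v^3 - 12*v^2 + 47*v - 60 = (v - 4)*(v - 3)*(v - 5)
Cancel the common factors (v - 4), (v - 3).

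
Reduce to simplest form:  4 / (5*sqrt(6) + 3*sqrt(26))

Multiply numerator and denominator by -3*sqrt(26) + 5*sqrt(6).
Denominator becomes -84; numerator becomes -12*sqrt(26) + 20*sqrt(6).

(-5*sqrt(6) + 3*sqrt(26))/21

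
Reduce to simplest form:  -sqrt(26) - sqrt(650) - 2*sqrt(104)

-10*sqrt(26)

sqrt(26) = sqrt(26); sqrt(650) = 5*sqrt(26); 2*sqrt(104) = 4*sqrt(26)
Combine: (-1 - 5 - 4)·sqrt(26) = -10*sqrt(26)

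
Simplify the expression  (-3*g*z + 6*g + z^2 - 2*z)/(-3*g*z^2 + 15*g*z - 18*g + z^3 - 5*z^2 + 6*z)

Factor: -3*g*z + 6*g + z^2 - 2*z = (-3*g + z)*(z - 2);  -3*g*z^2 + 15*g*z - 18*g + z^3 - 5*z^2 + 6*z = (z - 3)*(-3*g + z)*(z - 2)
Cancel the common factors (-3*g + z), (z - 2).

1/(z - 3)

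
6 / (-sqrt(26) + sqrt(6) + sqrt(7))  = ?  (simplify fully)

-78*sqrt(26) - 150*sqrt(7) - 162*sqrt(6) - 24*sqrt(273)

Group as (sqrt(6) + sqrt(7)) - sqrt(26); multiply by (sqrt(6) + sqrt(7)) + sqrt(26), then rationalise the remaining surd.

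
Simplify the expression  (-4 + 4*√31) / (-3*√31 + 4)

(-356 - 4*√31)/263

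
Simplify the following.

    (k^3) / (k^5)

Quotient: (k^-2)

k^(-2)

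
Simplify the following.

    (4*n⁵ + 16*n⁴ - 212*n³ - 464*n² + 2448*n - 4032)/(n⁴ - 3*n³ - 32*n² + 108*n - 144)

Factor: 4*n⁵ + 16*n⁴ - 212*n³ - 464*n² + 2448*n - 4032 = 4·(n - 6)·(n + 6)·(n² - 3*n + 4)·(n + 7);  n⁴ - 3*n³ - 32*n² + 108*n - 144 = (n² - 3*n + 4)·(n - 6)·(n + 6)
Cancel the common factors (n² - 3*n + 4), (n - 6), (n + 6).

4*n + 28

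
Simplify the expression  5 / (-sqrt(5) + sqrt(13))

(5*sqrt(5) + 5*sqrt(13))/8

Multiply numerator and denominator by sqrt(5) + sqrt(13).
Denominator becomes 8; numerator becomes 5*sqrt(5) + 5*sqrt(13).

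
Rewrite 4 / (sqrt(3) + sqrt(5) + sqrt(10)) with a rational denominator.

Group as (sqrt(3) + sqrt(10)) + sqrt(5); multiply by (sqrt(3) + sqrt(10)) - sqrt(5), then rationalise the remaining surd.

(-5*sqrt(6) - sqrt(10) + 4*sqrt(5) + 6*sqrt(3))/7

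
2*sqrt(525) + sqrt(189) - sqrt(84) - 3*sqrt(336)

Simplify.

-sqrt(21)

2*sqrt(525) = 10*sqrt(21); sqrt(189) = 3*sqrt(21); sqrt(84) = 2*sqrt(21); 3*sqrt(336) = 12*sqrt(21)
Combine: (10 + 3 - 2 - 12)·sqrt(21) = -sqrt(21)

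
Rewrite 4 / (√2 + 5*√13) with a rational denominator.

Multiply numerator and denominator by -5*√13 + √2.
Denominator becomes -323; numerator becomes -20*√13 + 4*√2.

(-4*√2 + 20*√13)/323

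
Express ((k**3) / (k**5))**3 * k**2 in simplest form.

Inside the bracket: (k**-2)
Raise to the power 3: (k**-6)
Multiply by k**2: add exponents.

k**(-4)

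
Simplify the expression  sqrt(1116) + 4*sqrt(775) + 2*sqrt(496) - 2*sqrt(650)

-10*sqrt(26) + 34*sqrt(31)

sqrt(1116) = 6*sqrt(31); 4*sqrt(775) = 20*sqrt(31); 2*sqrt(496) = 8*sqrt(31); 2*sqrt(650) = 10*sqrt(26)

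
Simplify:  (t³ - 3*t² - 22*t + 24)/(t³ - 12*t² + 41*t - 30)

Factor: t³ - 3*t² - 22*t + 24 = (t + 4)·(t - 1)·(t - 6);  t³ - 12*t² + 41*t - 30 = (t - 1)·(t - 6)·(t - 5)
Cancel the common factors (t - 6), (t - 1).

(t + 4)/(t - 5)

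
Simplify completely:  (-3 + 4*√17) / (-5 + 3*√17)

Multiply numerator and denominator by -3*√17 - 5.
Denominator becomes -128; numerator becomes -189 - 11*√17.

(11*√17 + 189)/128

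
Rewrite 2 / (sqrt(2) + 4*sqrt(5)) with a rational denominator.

(-sqrt(2) + 4*sqrt(5))/39

Multiply numerator and denominator by -sqrt(2) + 4*sqrt(5).
Denominator becomes 78; numerator becomes -2*sqrt(2) + 8*sqrt(5).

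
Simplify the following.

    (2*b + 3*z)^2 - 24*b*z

(2*b - 3*z)^2

Expanding gives 4*b^2 - 12*b*z + 9*z^2, a perfect square.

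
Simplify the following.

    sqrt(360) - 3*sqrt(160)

-6*sqrt(10)

sqrt(360) = 6*sqrt(10); 3*sqrt(160) = 12*sqrt(10)
Combine: (6 - 12)·sqrt(10) = -6*sqrt(10)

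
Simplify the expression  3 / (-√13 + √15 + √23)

(-75*√13 + 15*√23 + 63*√15 + 6*√4485)/755

Group as (√15 + √23) - √13; multiply by (√15 + √23) + √13, then rationalise the remaining surd.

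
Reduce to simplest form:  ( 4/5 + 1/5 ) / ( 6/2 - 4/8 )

Numerator: 4/5 + 1/5 = 1
Denominator: 6/2 - 4/8 = 5/2
Divide: (1) · (2/5) = 2/5

2/5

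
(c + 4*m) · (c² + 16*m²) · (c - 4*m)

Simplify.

c⁴ - 256*m⁴

(c+(4*m))(c-(4*m)) = c² - 16*m²; continue pairing.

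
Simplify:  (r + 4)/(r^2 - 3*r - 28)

1/(r - 7)

Factor: r^2 - 3*r - 28 = (r + 4)*(r - 7)
Cancel the common factor (r + 4).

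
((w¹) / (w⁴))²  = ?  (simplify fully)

w^(-6)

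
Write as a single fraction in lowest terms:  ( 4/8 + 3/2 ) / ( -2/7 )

Numerator: 4/8 + 3/2 = 2
Denominator: -2/7 = -2/7
Divide: (2) · (-7/2) = -7

-7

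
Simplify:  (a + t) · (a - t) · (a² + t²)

Pair the conjugate factors: (a+t)(a-t) = a² - t², then repeat with the next factor.

a⁴ - t⁴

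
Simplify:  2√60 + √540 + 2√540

22*√15

2√60 = 4*√15; √540 = 6*√15; 2√540 = 12*√15
Combine: (4 + 6 + 12)·√15 = 22*√15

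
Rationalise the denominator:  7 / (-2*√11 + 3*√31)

(14*√11 + 21*√31)/235

Multiply numerator and denominator by 2*√11 + 3*√31.
Denominator becomes 235; numerator becomes 14*√11 + 21*√31.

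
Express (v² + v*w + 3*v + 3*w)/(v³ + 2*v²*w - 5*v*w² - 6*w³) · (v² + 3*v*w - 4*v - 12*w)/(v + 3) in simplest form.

Factor: v² + v*w + 3*v + 3*w = (v + w)·(v + 3);  v³ + 2*v²*w - 5*v*w² - 6*w³ = (v + w)·(v - 2*w)·(v + 3*w);  v² + 3*v*w - 4*v - 12*w = (v + 3*w)·(v - 4)
Cancel the common factors (v + w), (v + 3), (v + 3*w).

(v - 4)/(v - 2*w)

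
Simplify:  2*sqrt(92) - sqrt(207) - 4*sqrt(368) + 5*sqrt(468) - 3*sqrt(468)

2*sqrt(92) = 4*sqrt(23); sqrt(207) = 3*sqrt(23); 4*sqrt(368) = 16*sqrt(23); 5*sqrt(468) = 30*sqrt(13); 3*sqrt(468) = 18*sqrt(13)

-15*sqrt(23) + 12*sqrt(13)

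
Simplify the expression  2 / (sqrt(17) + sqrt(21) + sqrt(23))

(-4*sqrt(8211) + 30*sqrt(23) + 38*sqrt(21) + 54*sqrt(17))/1203

Group as (sqrt(17) + sqrt(21)) + sqrt(23); multiply by (sqrt(17) + sqrt(21)) - sqrt(23), then rationalise the remaining surd.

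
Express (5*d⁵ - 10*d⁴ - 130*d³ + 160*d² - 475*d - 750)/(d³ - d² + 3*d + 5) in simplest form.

5*d² - 5*d - 150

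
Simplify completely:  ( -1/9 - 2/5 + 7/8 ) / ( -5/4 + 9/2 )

Numerator: -1/9 - 2/5 + 7/8 = 131/360
Denominator: -5/4 + 9/2 = 13/4
Divide: (131/360) · (4/13) = 131/1170

131/1170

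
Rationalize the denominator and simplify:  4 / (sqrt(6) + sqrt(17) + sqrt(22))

(-16*sqrt(561) + 4*sqrt(22) + 44*sqrt(17) + 132*sqrt(6))/407

Group as (sqrt(6) + sqrt(17)) + sqrt(22); multiply by (sqrt(6) + sqrt(17)) - sqrt(22), then rationalise the remaining surd.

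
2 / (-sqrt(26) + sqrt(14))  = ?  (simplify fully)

Multiply numerator and denominator by sqrt(14) + sqrt(26).
Denominator becomes -12; numerator becomes 2*sqrt(14) + 2*sqrt(26).

(-sqrt(26) - sqrt(14))/6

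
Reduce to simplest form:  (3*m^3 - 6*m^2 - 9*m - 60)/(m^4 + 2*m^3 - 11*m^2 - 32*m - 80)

Factor: 3*m^3 - 6*m^2 - 9*m - 60 = 3*(m - 4)*(m^2 + 2*m + 5);  m^4 + 2*m^3 - 11*m^2 - 32*m - 80 = (m^2 + 2*m + 5)*(m - 4)*(m + 4)
Cancel the common factors (m^2 + 2*m + 5), (m - 4).

3/(m + 4)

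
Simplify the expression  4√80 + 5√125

41*√5

4√80 = 16*√5; 5√125 = 25*√5
Combine: (16 + 25)·√5 = 41*√5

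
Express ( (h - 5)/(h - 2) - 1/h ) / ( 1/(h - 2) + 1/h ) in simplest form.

(h^2 - 6*h + 2)/(2*h - 2)

Numerator: (h - 5)/(h - 2) - 1/h = (h^2 - 6*h + 2)/(h^2 - 2*h)
Denominator: 1/(h - 2) + 1/h = (2*h - 2)/(h^2 - 2*h)
Divide: ((h^2 - 6*h + 2)/(h^2 - 2*h)) · ((h^2 - 2*h)/(2*h - 2)) = (h^2 - 6*h + 2)/(2*h - 2)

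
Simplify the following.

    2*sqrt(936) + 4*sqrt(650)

2*sqrt(936) = 12*sqrt(26); 4*sqrt(650) = 20*sqrt(26)
Combine: (12 + 20)·sqrt(26) = 32*sqrt(26)

32*sqrt(26)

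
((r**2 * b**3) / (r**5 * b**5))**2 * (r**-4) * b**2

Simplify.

1/(b**2*r**10)

Inside the bracket: (r**-3) * (b**-2)
Raise to the power 2: (r**-6) * (b**-4)
Multiply by (r**-4) * b**2: add exponents.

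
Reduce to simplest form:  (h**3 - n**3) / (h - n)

h**3 - n**3 = (h - n)(h**2 + h*n + n**2).

h**2 + h*n + n**2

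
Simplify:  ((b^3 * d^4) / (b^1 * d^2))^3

b^6*d^6

Inside the bracket: b^2 * d^2
Raise to the power 3: b^6 * d^6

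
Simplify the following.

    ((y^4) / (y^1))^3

y^9

Inside the bracket: y^3
Raise to the power 3: y^9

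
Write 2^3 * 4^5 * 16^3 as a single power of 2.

2^25

2^3 = 2^3; 4^5 = 2^10; 16^3 = 2^12
Combine exponents: 2^25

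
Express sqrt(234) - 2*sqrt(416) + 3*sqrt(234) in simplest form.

4*sqrt(26)

sqrt(234) = 3*sqrt(26); 2*sqrt(416) = 8*sqrt(26); 3*sqrt(234) = 9*sqrt(26)
Combine: (3 - 8 + 9)·sqrt(26) = 4*sqrt(26)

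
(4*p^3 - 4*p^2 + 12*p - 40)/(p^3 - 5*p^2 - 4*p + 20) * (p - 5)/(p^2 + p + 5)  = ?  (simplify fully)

4/(p + 2)

Factor: 4*p^3 - 4*p^2 + 12*p - 40 = 4*(p - 2)*(p^2 + p + 5);  p^3 - 5*p^2 - 4*p + 20 = (p - 5)*(p + 2)*(p - 2)
Cancel the common factors (p^2 + p + 5), (p - 2), (p - 5).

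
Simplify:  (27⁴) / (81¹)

3^8

27⁴ = 3^12; 81¹ = 3^4
Combine exponents: 3^8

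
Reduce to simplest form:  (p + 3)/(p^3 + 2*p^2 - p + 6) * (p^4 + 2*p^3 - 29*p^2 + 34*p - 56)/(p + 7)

p - 4

Factor: p^3 + 2*p^2 - p + 6 = (p + 3)*(p^2 - p + 2);  p^4 + 2*p^3 - 29*p^2 + 34*p - 56 = (p + 7)*(p - 4)*(p^2 - p + 2)
Cancel the common factors (p^2 - p + 2), (p + 3), (p + 7).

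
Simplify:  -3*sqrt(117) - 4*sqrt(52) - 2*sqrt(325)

3*sqrt(117) = 9*sqrt(13); 4*sqrt(52) = 8*sqrt(13); 2*sqrt(325) = 10*sqrt(13)
Combine: (-9 - 8 - 10)·sqrt(13) = -27*sqrt(13)

-27*sqrt(13)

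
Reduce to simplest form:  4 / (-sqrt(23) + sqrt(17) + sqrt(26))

Group as (sqrt(17) + sqrt(26)) - sqrt(23); multiply by (sqrt(17) + sqrt(26)) + sqrt(23), then rationalise the remaining surd.

(-10*sqrt(23) + 7*sqrt(26) + 16*sqrt(17) + sqrt(10166))/171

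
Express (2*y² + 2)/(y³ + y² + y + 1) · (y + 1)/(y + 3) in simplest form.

Factor: 2*y² + 2 = 2·(y² + 1);  y³ + y² + y + 1 = (y² + 1)·(y + 1)
Cancel the common factors (y² + 1), (y + 1).

2/(y + 3)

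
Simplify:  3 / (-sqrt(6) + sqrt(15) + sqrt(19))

(-42*sqrt(6) + 3*sqrt(19) + 15*sqrt(15) + 9*sqrt(190))/178

Group as (sqrt(15) + sqrt(19)) - sqrt(6); multiply by (sqrt(15) + sqrt(19)) + sqrt(6), then rationalise the remaining surd.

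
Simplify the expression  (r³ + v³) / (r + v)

Factor as (a+b)(a^2-ab+b^2) with a=r, b=v.

r² - r*v + v²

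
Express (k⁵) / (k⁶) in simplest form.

1/k

Quotient: (k^-1)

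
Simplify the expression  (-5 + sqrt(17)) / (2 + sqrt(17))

Multiply numerator and denominator by -sqrt(17) + 2.
Denominator becomes -13; numerator becomes -27 + 7*sqrt(17).

(-7*sqrt(17) + 27)/13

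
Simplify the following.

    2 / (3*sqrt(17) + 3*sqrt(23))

(-sqrt(17) + sqrt(23))/9

Multiply numerator and denominator by -3*sqrt(17) + 3*sqrt(23).
Denominator becomes 54; numerator becomes -6*sqrt(17) + 6*sqrt(23).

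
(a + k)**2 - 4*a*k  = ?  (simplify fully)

After expansion: a**2 - 2*a*k + k**2 — a perfect-square trinomial.

(a - k)**2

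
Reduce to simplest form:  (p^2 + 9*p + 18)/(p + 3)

Factor: p^2 + 9*p + 18 = (p + 6)*(p + 3)
Cancel the common factor (p + 3).

p + 6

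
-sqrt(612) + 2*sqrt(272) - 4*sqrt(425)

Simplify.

sqrt(612) = 6*sqrt(17); 2*sqrt(272) = 8*sqrt(17); 4*sqrt(425) = 20*sqrt(17)
Combine: (-6 + 8 - 20)·sqrt(17) = -18*sqrt(17)

-18*sqrt(17)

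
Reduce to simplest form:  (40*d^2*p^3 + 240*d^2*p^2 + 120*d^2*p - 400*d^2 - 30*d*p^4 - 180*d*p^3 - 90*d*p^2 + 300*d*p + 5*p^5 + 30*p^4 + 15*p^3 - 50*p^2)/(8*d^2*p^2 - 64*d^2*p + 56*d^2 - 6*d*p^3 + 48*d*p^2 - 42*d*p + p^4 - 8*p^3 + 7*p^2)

Factor: 40*d^2*p^3 + 240*d^2*p^2 + 120*d^2*p - 400*d^2 - 30*d*p^4 - 180*d*p^3 - 90*d*p^2 + 300*d*p + 5*p^5 + 30*p^4 + 15*p^3 - 50*p^2 = 5*(-2*d + p)*(p + 2)*(p + 5)*(p - 1)*(-4*d + p);  8*d^2*p^2 - 64*d^2*p + 56*d^2 - 6*d*p^3 + 48*d*p^2 - 42*d*p + p^4 - 8*p^3 + 7*p^2 = (p - 7)*(-4*d + p)*(-2*d + p)*(p - 1)
Cancel the common factors (-2*d + p), (p - 1), (-4*d + p).

(5*p^2 + 35*p + 50)/(p - 7)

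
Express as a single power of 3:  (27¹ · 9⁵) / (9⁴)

27¹ = 3^3; 9⁵ = 3^10; 9⁴ = 3^8
Combine exponents: 3^5

3^5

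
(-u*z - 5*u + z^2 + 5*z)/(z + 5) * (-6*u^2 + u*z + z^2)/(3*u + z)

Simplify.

Factor: -u*z - 5*u + z^2 + 5*z = (-u + z)*(z + 5);  -6*u^2 + u*z + z^2 = (3*u + z)*(-2*u + z)
Cancel the common factors (z + 5), (3*u + z).

2*u^2 - 3*u*z + z^2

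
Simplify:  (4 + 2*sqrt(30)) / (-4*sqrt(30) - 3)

Multiply numerator and denominator by -3 + 4*sqrt(30).
Denominator becomes -471; numerator becomes 10*sqrt(30) + 228.

(-228 - 10*sqrt(30))/471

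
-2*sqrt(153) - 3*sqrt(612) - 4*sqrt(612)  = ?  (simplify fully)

2*sqrt(153) = 6*sqrt(17); 3*sqrt(612) = 18*sqrt(17); 4*sqrt(612) = 24*sqrt(17)
Combine: (-6 - 18 - 24)·sqrt(17) = -48*sqrt(17)

-48*sqrt(17)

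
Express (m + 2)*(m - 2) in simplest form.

Product of conjugates: (P+Q)(P-Q) = P^2 - Q^2.

m^2 - 4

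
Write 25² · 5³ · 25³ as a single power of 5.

5^13

25² = 5^4; 5³ = 5^3; 25³ = 5^6
Combine exponents: 5^13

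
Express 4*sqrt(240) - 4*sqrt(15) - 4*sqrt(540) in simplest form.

4*sqrt(240) = 16*sqrt(15); 4*sqrt(15) = 4*sqrt(15); 4*sqrt(540) = 24*sqrt(15)
Combine: (16 - 4 - 24)·sqrt(15) = -12*sqrt(15)

-12*sqrt(15)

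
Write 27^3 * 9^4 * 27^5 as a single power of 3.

3^32

27^3 = 3^9; 9^4 = 3^8; 27^5 = 3^15
Combine exponents: 3^32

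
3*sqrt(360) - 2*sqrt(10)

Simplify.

3*sqrt(360) = 18*sqrt(10); 2*sqrt(10) = 2*sqrt(10)
Combine: (18 - 2)·sqrt(10) = 16*sqrt(10)

16*sqrt(10)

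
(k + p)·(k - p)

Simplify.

Product of conjugates: (P+Q)(P-Q) = P^2 - Q^2.

k² - p²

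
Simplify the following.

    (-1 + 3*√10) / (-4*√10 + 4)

(-29 - 2*√10)/36

Multiply numerator and denominator by 4 + 4*√10.
Denominator becomes -144; numerator becomes 8*√10 + 116.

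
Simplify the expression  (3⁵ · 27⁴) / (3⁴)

3⁵ = 3^5; 27⁴ = 3^12; 3⁴ = 3^4
Combine exponents: 3^13

3^13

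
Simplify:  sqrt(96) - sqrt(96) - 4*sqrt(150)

sqrt(96) = 4*sqrt(6); sqrt(96) = 4*sqrt(6); 4*sqrt(150) = 20*sqrt(6)
Combine: (4 - 4 - 20)·sqrt(6) = -20*sqrt(6)

-20*sqrt(6)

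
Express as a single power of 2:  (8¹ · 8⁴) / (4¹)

2^13

8¹ = 2^3; 8⁴ = 2^12; 4¹ = 2^2
Combine exponents: 2^13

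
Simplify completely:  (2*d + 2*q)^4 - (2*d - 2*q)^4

128*d*q*(d^2 + q^2)

Write as f((2*d),(2*q)) - f((2*d),-(2*q)) and expand.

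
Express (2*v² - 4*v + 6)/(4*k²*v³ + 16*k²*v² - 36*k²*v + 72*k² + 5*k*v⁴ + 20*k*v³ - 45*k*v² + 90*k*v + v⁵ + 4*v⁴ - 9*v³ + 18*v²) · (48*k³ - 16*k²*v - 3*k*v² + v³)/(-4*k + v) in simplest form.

Factor: 2*v² - 4*v + 6 = 2·(v² - 2*v + 3);  4*k²*v³ + 16*k²*v² - 36*k²*v + 72*k² + 5*k*v⁴ + 20*k*v³ - 45*k*v² + 90*k*v + v⁵ + 4*v⁴ - 9*v³ + 18*v² = (v + 6)·(4*k + v)·(k + v)·(v² - 2*v + 3);  48*k³ - 16*k²*v - 3*k*v² + v³ = (4*k + v)·(-3*k + v)·(-4*k + v)
Cancel the common factors (v² - 2*v + 3), (-4*k + v), (4*k + v).

(-6*k + 2*v)/(k*v + 6*k + v² + 6*v)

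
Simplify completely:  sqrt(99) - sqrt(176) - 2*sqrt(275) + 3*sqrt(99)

-2*sqrt(11)

sqrt(99) = 3*sqrt(11); sqrt(176) = 4*sqrt(11); 2*sqrt(275) = 10*sqrt(11); 3*sqrt(99) = 9*sqrt(11)
Combine: (3 - 4 - 10 + 9)·sqrt(11) = -2*sqrt(11)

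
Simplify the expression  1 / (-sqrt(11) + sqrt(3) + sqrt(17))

Group as (sqrt(3) + sqrt(17)) - sqrt(11); multiply by (sqrt(3) + sqrt(17)) + sqrt(11), then rationalise the remaining surd.

(-9*sqrt(11) - 3*sqrt(17) + 25*sqrt(3) + 2*sqrt(561))/123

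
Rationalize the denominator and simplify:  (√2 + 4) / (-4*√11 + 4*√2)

(-4*√11 - 4*√2 - √22 - 2)/36

Multiply numerator and denominator by 4*√2 + 4*√11.
Denominator becomes -144; numerator becomes 8 + 4*√22 + 16*√2 + 16*√11.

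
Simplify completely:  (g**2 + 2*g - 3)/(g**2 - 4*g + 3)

(g + 3)/(g - 3)

Factor: g**2 + 2*g - 3 = (g - 1)*(g + 3);  g**2 - 4*g + 3 = (g - 3)*(g - 1)
Cancel the common factor (g - 1).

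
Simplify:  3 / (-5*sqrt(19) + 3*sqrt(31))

(-15*sqrt(19) - 9*sqrt(31))/196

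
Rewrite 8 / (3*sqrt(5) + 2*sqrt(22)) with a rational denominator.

Multiply numerator and denominator by -2*sqrt(22) + 3*sqrt(5).
Denominator becomes -43; numerator becomes -16*sqrt(22) + 24*sqrt(5).

(-24*sqrt(5) + 16*sqrt(22))/43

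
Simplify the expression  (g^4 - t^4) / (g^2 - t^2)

g^4 - t^4 factors as -(-g + t)*(g + t)*(g^2 + t^2).

g^2 + t^2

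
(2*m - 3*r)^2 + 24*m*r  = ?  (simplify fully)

(2*m + 3*r)^2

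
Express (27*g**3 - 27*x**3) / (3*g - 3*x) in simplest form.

9*g**2 + 9*g*x + 9*x**2

Apply the difference-of-cubes factorisation and cancel (3*g - 3*x).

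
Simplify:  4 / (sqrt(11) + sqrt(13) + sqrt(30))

(-sqrt(4290) - 3*sqrt(30) + 14*sqrt(13) + 16*sqrt(11))/67

Group as (sqrt(11) + sqrt(30)) + sqrt(13); multiply by (sqrt(11) + sqrt(30)) - sqrt(13), then rationalise the remaining surd.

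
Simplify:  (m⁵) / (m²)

m³

Quotient: m³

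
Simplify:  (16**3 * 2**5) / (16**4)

2**1

16**3 = 2**12; 2**5 = 2**5; 16**4 = 2**16
Combine exponents: 2**1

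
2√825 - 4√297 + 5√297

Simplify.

2√825 = 10*√33; 4√297 = 12*√33; 5√297 = 15*√33
Combine: (10 - 12 + 15)·√33 = 13*√33

13*√33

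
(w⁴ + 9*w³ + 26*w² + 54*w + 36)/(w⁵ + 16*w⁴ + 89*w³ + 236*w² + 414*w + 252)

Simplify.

Factor: w⁴ + 9*w³ + 26*w² + 54*w + 36 = (w + 6)·(w + 1)·(w² + 2*w + 6);  w⁵ + 16*w⁴ + 89*w³ + 236*w² + 414*w + 252 = (w + 1)·(w + 7)·(w² + 2*w + 6)·(w + 6)
Cancel the common factors (w² + 2*w + 6), (w + 6), (w + 1).

1/(w + 7)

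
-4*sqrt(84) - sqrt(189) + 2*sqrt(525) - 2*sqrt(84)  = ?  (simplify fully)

-5*sqrt(21)

4*sqrt(84) = 8*sqrt(21); sqrt(189) = 3*sqrt(21); 2*sqrt(525) = 10*sqrt(21); 2*sqrt(84) = 4*sqrt(21)
Combine: (-8 - 3 + 10 - 4)·sqrt(21) = -5*sqrt(21)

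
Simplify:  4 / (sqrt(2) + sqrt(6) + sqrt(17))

Group as (sqrt(6) + sqrt(17)) + sqrt(2); multiply by (sqrt(6) + sqrt(17)) - sqrt(2), then rationalise the remaining surd.

(-52*sqrt(6) - 84*sqrt(2) + 16*sqrt(51) + 36*sqrt(17))/33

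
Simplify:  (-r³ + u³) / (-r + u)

Factor as (a-b)(a^2+ab+b^2) with a=u, b=r.

r² + r*u + u²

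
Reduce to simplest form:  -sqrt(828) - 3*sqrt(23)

sqrt(828) = 6*sqrt(23); 3*sqrt(23) = 3*sqrt(23)
Combine: (-6 - 3)·sqrt(23) = -9*sqrt(23)

-9*sqrt(23)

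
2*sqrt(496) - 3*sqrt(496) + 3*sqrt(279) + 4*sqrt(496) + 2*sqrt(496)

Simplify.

29*sqrt(31)

2*sqrt(496) = 8*sqrt(31); 3*sqrt(496) = 12*sqrt(31); 3*sqrt(279) = 9*sqrt(31); 4*sqrt(496) = 16*sqrt(31); 2*sqrt(496) = 8*sqrt(31)
Combine: (8 - 12 + 9 + 16 + 8)·sqrt(31) = 29*sqrt(31)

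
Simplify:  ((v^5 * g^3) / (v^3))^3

g^9*v^6

Inside the bracket: v^2 * g^3
Raise to the power 3: v^6 * g^9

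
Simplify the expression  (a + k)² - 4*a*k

Expanding gives a² - 2*a*k + k², a perfect square.

(a - k)²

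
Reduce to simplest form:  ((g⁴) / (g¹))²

g⁶

Inside the bracket: g³
Raise to the power 2: g⁶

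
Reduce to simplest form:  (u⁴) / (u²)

Quotient: u²

u²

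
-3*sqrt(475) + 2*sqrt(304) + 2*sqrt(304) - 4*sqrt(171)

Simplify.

3*sqrt(475) = 15*sqrt(19); 2*sqrt(304) = 8*sqrt(19); 2*sqrt(304) = 8*sqrt(19); 4*sqrt(171) = 12*sqrt(19)
Combine: (-15 + 8 + 8 - 12)·sqrt(19) = -11*sqrt(19)

-11*sqrt(19)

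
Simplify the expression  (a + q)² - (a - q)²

Only the odd-power cross terms survive.

4*a*q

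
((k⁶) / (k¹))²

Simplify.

Inside the bracket: k⁵
Raise to the power 2: k^10

k^10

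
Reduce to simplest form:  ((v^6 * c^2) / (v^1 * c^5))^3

v^15/c^9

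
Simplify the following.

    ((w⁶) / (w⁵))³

w³

Inside the bracket: w¹
Raise to the power 3: w³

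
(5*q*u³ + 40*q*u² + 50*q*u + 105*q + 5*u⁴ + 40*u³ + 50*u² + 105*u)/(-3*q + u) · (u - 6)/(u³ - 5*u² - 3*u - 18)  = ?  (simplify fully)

(-5*q*u - 35*q - 5*u² - 35*u)/(3*q - u)

Factor: 5*q*u³ + 40*q*u² + 50*q*u + 105*q + 5*u⁴ + 40*u³ + 50*u² + 105*u = 5·(u² + u + 3)·(q + u)·(u + 7);  u³ - 5*u² - 3*u - 18 = (u - 6)·(u² + u + 3)
Cancel the common factors (u² + u + 3), (u - 6).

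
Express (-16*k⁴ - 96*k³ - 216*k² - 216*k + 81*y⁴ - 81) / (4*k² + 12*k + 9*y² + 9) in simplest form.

-4*k² - 12*k + 9*y² - 9

Factor (3*y)^4 - (2*k + 3)^4 and cancel (9*y² + (2*k + 3)²).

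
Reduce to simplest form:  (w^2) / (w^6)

Quotient: (w^-4)

w^(-4)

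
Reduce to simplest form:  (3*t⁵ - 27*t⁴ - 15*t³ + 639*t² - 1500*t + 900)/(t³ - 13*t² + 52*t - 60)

Factor: 3*t⁵ - 27*t⁴ - 15*t³ + 639*t² - 1500*t + 900 = 3·(t + 5)·(t - 2)·(t - 6)·(t - 5)·(t - 1);  t³ - 13*t² + 52*t - 60 = (t - 2)·(t - 6)·(t - 5)
Cancel the common factors (t - 6), (t - 5), (t - 2).

3*t² + 12*t - 15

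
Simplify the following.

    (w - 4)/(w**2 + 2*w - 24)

Factor: w**2 + 2*w - 24 = (w - 4)*(w + 6)
Cancel the common factor (w - 4).

1/(w + 6)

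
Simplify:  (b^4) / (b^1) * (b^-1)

Quotient: b^3
Multiply by (b^-1): add exponents.

b^2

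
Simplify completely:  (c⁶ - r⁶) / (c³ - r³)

c³ + r³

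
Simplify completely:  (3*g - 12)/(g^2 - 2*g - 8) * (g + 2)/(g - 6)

Factor: 3*g - 12 = 3*(g - 4);  g^2 - 2*g - 8 = (g + 2)*(g - 4)
Cancel the common factors (g + 2), (g - 4).

3/(g - 6)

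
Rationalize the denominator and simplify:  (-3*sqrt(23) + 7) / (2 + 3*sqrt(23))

Multiply numerator and denominator by -3*sqrt(23) + 2.
Denominator becomes -203; numerator becomes -27*sqrt(23) + 221.

(-221 + 27*sqrt(23))/203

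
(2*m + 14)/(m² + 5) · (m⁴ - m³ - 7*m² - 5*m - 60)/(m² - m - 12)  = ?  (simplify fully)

Factor: 2*m + 14 = 2·(m + 7);  m⁴ - m³ - 7*m² - 5*m - 60 = (m - 4)·(m + 3)·(m² + 5);  m² - m - 12 = (m - 4)·(m + 3)
Cancel the common factors (m² + 5), (m - 4), (m + 3).

2*m + 14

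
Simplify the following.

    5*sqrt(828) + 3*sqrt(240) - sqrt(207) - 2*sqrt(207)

5*sqrt(828) = 30*sqrt(23); 3*sqrt(240) = 12*sqrt(15); sqrt(207) = 3*sqrt(23); 2*sqrt(207) = 6*sqrt(23)

12*sqrt(15) + 21*sqrt(23)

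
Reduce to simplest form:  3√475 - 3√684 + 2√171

3*√19

3√475 = 15*√19; 3√684 = 18*√19; 2√171 = 6*√19
Combine: (15 - 18 + 6)·√19 = 3*√19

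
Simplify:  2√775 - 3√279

√31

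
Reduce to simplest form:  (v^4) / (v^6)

Quotient: (v^-2)

v^(-2)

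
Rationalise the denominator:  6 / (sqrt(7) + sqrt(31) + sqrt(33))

Group as (sqrt(7) + sqrt(31)) + sqrt(33); multiply by (sqrt(7) + sqrt(31)) - sqrt(33), then rationalise the remaining surd.

(-4*sqrt(7161) + 10*sqrt(33) + 18*sqrt(31) + 114*sqrt(7))/281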